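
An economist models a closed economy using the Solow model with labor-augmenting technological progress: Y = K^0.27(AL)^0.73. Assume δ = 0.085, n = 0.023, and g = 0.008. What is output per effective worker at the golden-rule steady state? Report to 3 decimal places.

y_gold ≈ 1.367

Break-even investment rate: n + g + δ = 0.023 + 0.008 + 0.085 = 0.116.
Setting f'(k) = n+g+δ gives 0.27·k^(0.27−1) = 0.116, hence k_gold = (0.27/0.116)^(1/0.73) ≈ 3.1813.
Output: y_gold = k_gold^0.27 = 3.1813^0.27 ≈ 1.3668.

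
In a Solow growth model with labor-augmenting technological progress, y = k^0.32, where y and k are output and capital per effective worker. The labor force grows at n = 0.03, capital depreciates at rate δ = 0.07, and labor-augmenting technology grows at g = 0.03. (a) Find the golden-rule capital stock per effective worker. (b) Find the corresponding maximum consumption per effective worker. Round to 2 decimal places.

n + g + δ = 0.03 + 0.03 + 0.07 = 0.13.
Golden rule sets MPK = n+g+δ: 0.32·k^(0.32−1) = 0.13, so k_gold = (0.32/0.13)^(1/0.68) ≈ 3.7610.
y_gold = 3.7610^0.32 ≈ 1.5279; c_gold = y_gold − 0.13·k_gold ≈ 1.0390.

(a) k_gold ≈ 3.76; (b) c_gold ≈ 1.04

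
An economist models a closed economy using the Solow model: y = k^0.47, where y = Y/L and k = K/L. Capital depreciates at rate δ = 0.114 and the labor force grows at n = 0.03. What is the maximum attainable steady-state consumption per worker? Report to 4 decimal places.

c_gold ≈ 1.5130

Capital per worker breaks even when investment replaces (n + δ)·k; here n + δ = 0.144.
At the golden rule the marginal product of capital equals n+δ: 0.47·k^(0.47−1) = 0.144. Solving, k_gold = (0.47/0.144)^(1/0.53) ≈ 9.3178.
y_gold = 9.3178^0.47 ≈ 2.8548.
c_gold = y_gold − (n+δ)·k_gold = 2.8548 − 0.144·9.3178 ≈ 1.5130.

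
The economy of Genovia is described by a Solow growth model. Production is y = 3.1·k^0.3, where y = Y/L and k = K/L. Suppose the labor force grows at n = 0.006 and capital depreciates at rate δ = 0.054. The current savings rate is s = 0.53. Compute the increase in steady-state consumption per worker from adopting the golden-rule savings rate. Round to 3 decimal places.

Capital per worker breaks even when investment replaces (n + δ)·k; here n + δ = 0.06.
Current steady state (s = 0.53): k* = (0.53·3.1/0.06)^(1/0.7) ≈ 113.1233, y* = 3.1·113.1233^0.3 ≈ 12.8064, c* = (1−0.53)·12.8064 ≈ 6.0190.
Setting f'(k) = n+δ gives 0.3·3.1·k^(0.3−1) = 0.06, hence k_gold = (0.3·3.1/0.06)^(1/0.7) ≈ 50.1734.
y_gold = 3.1·50.1734^0.3 ≈ 10.0347, c_gold = y_gold − 0.06·k_gold ≈ 7.0243.
Gain: Δc = 7.0243 − 6.0190 ≈ 1.0053.

Δc ≈ 1.005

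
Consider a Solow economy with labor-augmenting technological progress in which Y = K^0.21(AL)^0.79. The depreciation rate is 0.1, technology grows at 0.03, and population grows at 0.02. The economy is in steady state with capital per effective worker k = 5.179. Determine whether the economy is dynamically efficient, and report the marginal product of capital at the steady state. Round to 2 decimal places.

dynamically inefficient; MPK ≈ 0.06

The effective depreciation rate is n + g + δ = 0.02 + 0.03 + 0.1 = 0.15.
MPK = 0.21·k^(0.21−1) = 0.21·5.179^(-0.79) ≈ 0.0573.
MPK < 0.15, so the economy is dynamically inefficient (over-saving).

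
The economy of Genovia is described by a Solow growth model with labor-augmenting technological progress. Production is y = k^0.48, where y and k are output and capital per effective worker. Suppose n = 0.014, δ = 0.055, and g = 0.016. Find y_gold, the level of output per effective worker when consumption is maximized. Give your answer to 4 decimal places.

y_gold ≈ 4.9430

Capital per effective worker breaks even when investment replaces (n + g + δ)·k; here n + g + δ = 0.085.
Setting f'(k) = n+g+δ gives 0.48·k^(0.48−1) = 0.085, hence k_gold = (0.48/0.085)^(1/0.52) ≈ 27.9134.
Output: y_gold = k_gold^0.48 = 27.9134^0.48 ≈ 4.9430.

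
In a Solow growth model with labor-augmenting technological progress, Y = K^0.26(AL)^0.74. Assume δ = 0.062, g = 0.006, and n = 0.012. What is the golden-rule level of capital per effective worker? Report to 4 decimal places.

k_gold ≈ 4.9174

Break-even investment rate: n + g + δ = 0.012 + 0.006 + 0.062 = 0.08.
Maximizing c = f(k) − (n+g+δ)·k gives f'(k) = n+g+δ, i.e. 0.26·k^(0.26−1) = 0.08, so k_gold = (0.26/0.08)^(1/0.74) ≈ 4.9174.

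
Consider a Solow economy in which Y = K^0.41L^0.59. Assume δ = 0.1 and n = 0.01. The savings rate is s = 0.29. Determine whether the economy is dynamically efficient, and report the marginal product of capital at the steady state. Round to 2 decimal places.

dynamically efficient; MPK ≈ 0.16

Capital per worker breaks even when investment replaces (n + δ)·k; here n + δ = 0.11.
Steady-state k*: s·k^0.41 = 0.11·k gives k* = (0.29/0.11)^(1/0.59) ≈ 5.1709.
MPK = 0.41·5.1709^(-0.59) ≈ 0.1555.
MPK > n+δ = 0.11, so the economy is dynamically efficient (under-saving).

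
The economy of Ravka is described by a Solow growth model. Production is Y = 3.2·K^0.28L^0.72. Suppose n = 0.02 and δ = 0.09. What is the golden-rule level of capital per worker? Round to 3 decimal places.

Capital per worker breaks even when investment replaces (n + δ)·k; here n + δ = 0.11.
Setting f'(k) = n+δ gives 0.28·3.2·k^(0.28−1) = 0.11, hence k_gold = (0.28·3.2/0.11)^(1/0.72) ≈ 18.4145.

k_gold ≈ 18.415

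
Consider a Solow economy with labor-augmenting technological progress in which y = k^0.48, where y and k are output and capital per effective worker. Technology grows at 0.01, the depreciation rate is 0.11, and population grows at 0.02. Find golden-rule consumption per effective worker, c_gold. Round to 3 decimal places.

c_gold ≈ 1.622

Capital per effective worker breaks even when investment replaces (n + g + δ)·k; here n + g + δ = 0.14.
Maximizing c = f(k) − (n+g+δ)·k gives f'(k) = n+g+δ, i.e. 0.48·k^(0.48−1) = 0.14, so k_gold = (0.48/0.14)^(1/0.52) ≈ 10.6921.
y_gold = 10.6921^0.48 ≈ 3.1185.
c_gold = y_gold − (n+g+δ)·k_gold = 3.1185 − 0.14·10.6921 ≈ 1.6216.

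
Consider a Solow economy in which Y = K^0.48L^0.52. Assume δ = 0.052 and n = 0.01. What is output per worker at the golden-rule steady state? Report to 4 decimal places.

Break-even investment rate: n + δ = 0.01 + 0.052 = 0.062.
Maximizing c = f(k) − (n+δ)·k gives f'(k) = n+δ, i.e. 0.48·k^(0.48−1) = 0.062, so k_gold = (0.48/0.062)^(1/0.52) ≈ 51.2066.
Output: y_gold = k_gold^0.48 = 51.2066^0.48 ≈ 6.6142.

y_gold ≈ 6.6142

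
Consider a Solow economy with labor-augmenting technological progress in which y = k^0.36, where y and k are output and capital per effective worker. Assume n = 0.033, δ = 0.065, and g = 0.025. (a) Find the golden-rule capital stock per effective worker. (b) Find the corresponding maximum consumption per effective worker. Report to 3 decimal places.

(a) k_gold ≈ 5.355; (b) c_gold ≈ 1.171

Capital per effective worker breaks even when investment replaces (n + g + δ)·k; here n + g + δ = 0.123.
At the golden rule the marginal product of capital equals n+g+δ: 0.36·k^(0.36−1) = 0.123. Solving, k_gold = (0.36/0.123)^(1/0.64) ≈ 5.3548.
y_gold = 5.3548^0.36 ≈ 1.8296; c_gold = y_gold − 0.123·k_gold ≈ 1.1709.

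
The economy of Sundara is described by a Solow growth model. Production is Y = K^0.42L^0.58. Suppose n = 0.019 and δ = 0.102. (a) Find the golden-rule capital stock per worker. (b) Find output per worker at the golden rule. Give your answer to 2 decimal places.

Capital per worker breaks even when investment replaces (n + δ)·k; here n + δ = 0.121.
Maximizing c = f(k) − (n+δ)·k gives f'(k) = n+δ, i.e. 0.42·k^(0.42−1) = 0.121, so k_gold = (0.42/0.121)^(1/0.58) ≈ 8.5474.
y_gold = 8.5474^0.42 ≈ 2.4625.

(a) k_gold ≈ 8.55; (b) y_gold ≈ 2.46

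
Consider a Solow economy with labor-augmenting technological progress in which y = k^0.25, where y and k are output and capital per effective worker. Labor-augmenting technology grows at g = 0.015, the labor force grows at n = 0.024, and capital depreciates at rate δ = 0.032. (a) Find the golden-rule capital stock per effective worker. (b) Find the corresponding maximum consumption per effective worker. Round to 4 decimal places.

(a) k_gold ≈ 5.3568; (b) c_gold ≈ 1.1410

Break-even investment rate: n + g + δ = 0.024 + 0.015 + 0.032 = 0.071.
At the golden rule the marginal product of capital equals n+g+δ: 0.25·k^(0.25−1) = 0.071. Solving, k_gold = (0.25/0.071)^(1/0.75) ≈ 5.3568.
y_gold = 5.3568^0.25 ≈ 1.5213; c_gold = y_gold − 0.071·k_gold ≈ 1.1410.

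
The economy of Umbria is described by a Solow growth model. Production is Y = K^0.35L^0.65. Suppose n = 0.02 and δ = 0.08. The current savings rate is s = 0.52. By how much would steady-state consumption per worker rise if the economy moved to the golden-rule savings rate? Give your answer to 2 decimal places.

Δc ≈ 0.11

Break-even investment rate: n + δ = 0.02 + 0.08 = 0.1.
Current steady state (s = 0.52): k* = (0.52/0.1)^(1/0.65) ≈ 12.6341, y* = 12.6341^0.35 ≈ 2.4296, c* = (1−0.52)·2.4296 ≈ 1.1662.
At the golden rule the marginal product of capital equals n+δ: 0.35·k^(0.35−1) = 0.1. Solving, k_gold = (0.35/0.1)^(1/0.65) ≈ 6.8711.
y_gold = 6.8711^0.35 ≈ 1.9632, c_gold = y_gold − 0.1·k_gold ≈ 1.2761.
Gain: Δc = 1.2761 − 1.1662 ≈ 0.1098.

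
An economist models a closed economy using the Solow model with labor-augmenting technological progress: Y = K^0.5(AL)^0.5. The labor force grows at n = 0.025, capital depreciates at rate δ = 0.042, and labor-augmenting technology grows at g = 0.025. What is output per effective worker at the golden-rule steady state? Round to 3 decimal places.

y_gold ≈ 5.435

Capital per effective worker breaks even when investment replaces (n + g + δ)·k; here n + g + δ = 0.092.
At the golden rule the marginal product of capital equals n+g+δ: 0.5·k^(0.5−1) = 0.092. Solving, k_gold = (0.5/0.092)^(1/0.5) ≈ 29.5369.
Output: y_gold = k_gold^0.5 = 29.5369^0.5 ≈ 5.4348.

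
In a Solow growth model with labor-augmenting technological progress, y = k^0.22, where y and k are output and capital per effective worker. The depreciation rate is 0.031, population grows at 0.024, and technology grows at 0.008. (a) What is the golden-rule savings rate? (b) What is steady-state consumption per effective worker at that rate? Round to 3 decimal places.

Break-even investment rate: n + g + δ = 0.024 + 0.008 + 0.031 = 0.063.
For Cobb-Douglas, s_gold equals capital's share: s_gold = 0.22.
Maximizing c = f(k) − (n+g+δ)·k gives f'(k) = n+g+δ, i.e. 0.22·k^(0.22−1) = 0.063, so k_gold = (0.22/0.063)^(1/0.78) ≈ 4.9689.
y_gold = 4.9689^0.22 ≈ 1.4229; c_gold = (1−0.22)·y_gold ≈ 1.1099.

(a) s_gold = 0.220; (b) c_gold ≈ 1.110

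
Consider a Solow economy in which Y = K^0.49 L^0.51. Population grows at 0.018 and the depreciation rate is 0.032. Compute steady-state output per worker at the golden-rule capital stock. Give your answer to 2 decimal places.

The effective depreciation rate is n + δ = 0.018 + 0.032 = 0.05.
Golden rule sets MPK = n+δ: 0.49·k^(0.49−1) = 0.05, so k_gold = (0.49/0.05)^(1/0.51) ≈ 87.8174.
Output: y_gold = k_gold^0.49 = 87.8174^0.49 ≈ 8.9610.

y_gold ≈ 8.96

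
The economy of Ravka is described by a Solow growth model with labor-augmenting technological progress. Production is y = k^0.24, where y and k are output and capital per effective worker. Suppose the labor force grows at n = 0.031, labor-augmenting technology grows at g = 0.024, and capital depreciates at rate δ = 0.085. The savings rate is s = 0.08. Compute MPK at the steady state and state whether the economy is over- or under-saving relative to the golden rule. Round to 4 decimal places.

under-saving; MPK ≈ 0.4200

Capital per effective worker breaks even when investment replaces (n + g + δ)·k; here n + g + δ = 0.14.
Steady-state k*: s·k^0.24 = 0.14·k gives k* = (0.08/0.14)^(1/0.76) ≈ 0.4789.
MPK = 0.24·0.4789^(-0.76) ≈ 0.4200.
MPK > n+g+δ = 0.14, so the economy is dynamically efficient (under-saving).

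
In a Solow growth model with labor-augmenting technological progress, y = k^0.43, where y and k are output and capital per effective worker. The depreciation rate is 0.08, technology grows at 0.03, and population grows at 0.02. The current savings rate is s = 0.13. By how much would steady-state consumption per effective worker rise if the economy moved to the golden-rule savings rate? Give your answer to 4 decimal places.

Δc ≈ 0.5354

Capital per effective worker breaks even when investment replaces (n + g + δ)·k; here n + g + δ = 0.13.
Current steady state (s = 0.13): k* = (0.13/0.13)^(1/0.57) ≈ 1.0000, y* = 1.0000^0.43 ≈ 1.0000, c* = (1−0.13)·1.0000 ≈ 0.8700.
Maximizing c = f(k) − (n+g+δ)·k gives f'(k) = n+g+δ, i.e. 0.43·k^(0.43−1) = 0.13, so k_gold = (0.43/0.13)^(1/0.57) ≈ 8.1554.
y_gold = 8.1554^0.43 ≈ 2.4656, c_gold = y_gold − 0.13·k_gold ≈ 1.4054.
Gain: Δc = 1.4054 − 0.8700 ≈ 0.5354.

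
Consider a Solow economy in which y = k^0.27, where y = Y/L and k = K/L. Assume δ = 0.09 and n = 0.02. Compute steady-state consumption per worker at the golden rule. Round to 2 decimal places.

Capital per worker breaks even when investment replaces (n + δ)·k; here n + δ = 0.11.
Setting f'(k) = n+δ gives 0.27·k^(0.27−1) = 0.11, hence k_gold = (0.27/0.11)^(1/0.73) ≈ 3.4214.
y_gold = 3.4214^0.27 ≈ 1.3939.
c_gold = y_gold − (n+δ)·k_gold = 1.3939 − 0.11·3.4214 ≈ 1.0176.

c_gold ≈ 1.02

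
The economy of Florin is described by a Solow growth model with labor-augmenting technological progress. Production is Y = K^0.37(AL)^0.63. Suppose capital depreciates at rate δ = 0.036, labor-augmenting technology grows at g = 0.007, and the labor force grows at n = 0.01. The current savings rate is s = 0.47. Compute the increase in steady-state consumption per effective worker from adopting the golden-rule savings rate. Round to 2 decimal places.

n + g + δ = 0.01 + 0.007 + 0.036 = 0.053.
Current steady state (s = 0.47): k* = (0.47/0.053)^(1/0.63) ≈ 31.9506, y* = 31.9506^0.37 ≈ 3.6029, c* = (1−0.47)·3.6029 ≈ 1.9096.
At the golden rule the marginal product of capital equals n+g+δ: 0.37·k^(0.37−1) = 0.053. Solving, k_gold = (0.37/0.053)^(1/0.63) ≈ 21.8557.
y_gold = 21.8557^0.37 ≈ 3.1307, c_gold = y_gold − 0.053·k_gold ≈ 1.9723.
Gain: Δc = 1.9723 − 1.9096 ≈ 0.0628.

Δc ≈ 0.06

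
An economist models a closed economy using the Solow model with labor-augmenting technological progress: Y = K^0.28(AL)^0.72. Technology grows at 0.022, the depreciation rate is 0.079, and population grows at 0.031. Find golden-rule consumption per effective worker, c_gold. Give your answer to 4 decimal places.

The effective depreciation rate is n + g + δ = 0.031 + 0.022 + 0.079 = 0.132.
Maximizing c = f(k) − (n+g+δ)·k gives f'(k) = n+g+δ, i.e. 0.28·k^(0.28−1) = 0.132, so k_gold = (0.28/0.132)^(1/0.72) ≈ 2.8418.
y_gold = 2.8418^0.28 ≈ 1.3397.
c_gold = y_gold − (n+g+δ)·k_gold = 1.3397 − 0.132·2.8418 ≈ 0.9646.

c_gold ≈ 0.9646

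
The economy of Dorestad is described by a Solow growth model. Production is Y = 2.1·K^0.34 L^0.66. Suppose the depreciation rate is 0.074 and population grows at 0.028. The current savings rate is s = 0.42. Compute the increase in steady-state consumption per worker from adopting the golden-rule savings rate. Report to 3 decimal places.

The effective depreciation rate is n + δ = 0.028 + 0.074 = 0.102.
Current steady state (s = 0.42): k* = (0.42·2.1/0.102)^(1/0.66) ≈ 26.2723, y* = 2.1·26.2723^0.34 ≈ 6.3804, c* = (1−0.42)·6.3804 ≈ 3.7006.
Setting f'(k) = n+δ gives 0.34·2.1·k^(0.34−1) = 0.102, hence k_gold = (0.34·2.1/0.102)^(1/0.66) ≈ 19.0744.
y_gold = 2.1·19.0744^0.34 ≈ 5.7223, c_gold = y_gold − 0.102·k_gold ≈ 3.7767.
Gain: Δc = 3.7767 − 3.7006 ≈ 0.0761.

Δc ≈ 0.076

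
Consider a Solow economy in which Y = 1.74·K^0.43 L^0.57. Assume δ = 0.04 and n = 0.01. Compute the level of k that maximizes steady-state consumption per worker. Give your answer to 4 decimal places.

The effective depreciation rate is n + δ = 0.01 + 0.04 = 0.05.
At the golden rule the marginal product of capital equals n+δ: 0.43·1.74·k^(0.43−1) = 0.05. Solving, k_gold = (0.43·1.74/0.05)^(1/0.57) ≈ 115.2092.

k_gold ≈ 115.2092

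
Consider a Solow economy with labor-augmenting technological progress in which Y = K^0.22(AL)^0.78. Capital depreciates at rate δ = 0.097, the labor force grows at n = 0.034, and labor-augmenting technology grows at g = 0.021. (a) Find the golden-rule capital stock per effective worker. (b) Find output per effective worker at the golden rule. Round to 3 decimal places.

(a) k_gold ≈ 1.606; (b) y_gold ≈ 1.110

Capital per effective worker breaks even when investment replaces (n + g + δ)·k; here n + g + δ = 0.152.
Golden rule sets MPK = n+g+δ: 0.22·k^(0.22−1) = 0.152, so k_gold = (0.22/0.152)^(1/0.78) ≈ 1.6065.
y_gold = 1.6065^0.22 ≈ 1.1099.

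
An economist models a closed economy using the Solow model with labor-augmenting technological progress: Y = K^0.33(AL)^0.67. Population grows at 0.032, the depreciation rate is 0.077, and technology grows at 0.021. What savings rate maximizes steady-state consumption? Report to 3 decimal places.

n + g + δ = 0.032 + 0.021 + 0.077 = 0.13.
At the golden rule MPK = n+g+δ, and in any Cobb-Douglas steady state s = (n+g+δ)·k/y = MPK·k/y = capital's share 0.33.

s_gold = 0.330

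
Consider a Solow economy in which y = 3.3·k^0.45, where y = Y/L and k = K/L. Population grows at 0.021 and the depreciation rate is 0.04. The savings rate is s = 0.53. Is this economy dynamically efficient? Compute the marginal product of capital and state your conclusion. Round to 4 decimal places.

dynamically inefficient; MPK ≈ 0.0518

Break-even investment rate: n + δ = 0.021 + 0.04 = 0.061.
Steady-state k*: s·A·k^0.45 = 0.061·k gives k* = (0.53·3.3/0.061)^(1/0.55) ≈ 446.6087.
MPK = 0.45·3.3·446.6087^(-0.55) ≈ 0.0518.
MPK < n+δ = 0.061, so the economy is dynamically inefficient (over-saving).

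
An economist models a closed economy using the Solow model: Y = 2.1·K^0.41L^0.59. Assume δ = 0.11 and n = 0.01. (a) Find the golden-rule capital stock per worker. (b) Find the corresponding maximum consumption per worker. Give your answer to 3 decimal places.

(a) k_gold ≈ 28.219; (b) c_gold ≈ 4.873

n + δ = 0.01 + 0.11 = 0.12.
Golden rule sets MPK = n+δ: 0.41·2.1·k^(0.41−1) = 0.12, so k_gold = (0.41·2.1/0.12)^(1/0.59) ≈ 28.2193.
y_gold = 2.1·28.2193^0.41 ≈ 8.2593; c_gold = y_gold − 0.12·k_gold ≈ 4.8730.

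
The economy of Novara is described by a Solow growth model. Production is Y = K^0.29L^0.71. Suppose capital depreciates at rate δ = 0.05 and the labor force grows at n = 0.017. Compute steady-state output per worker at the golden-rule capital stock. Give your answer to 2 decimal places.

y_gold ≈ 1.82

Break-even investment rate: n + δ = 0.017 + 0.05 = 0.067.
At the golden rule the marginal product of capital equals n+δ: 0.29·k^(0.29−1) = 0.067. Solving, k_gold = (0.29/0.067)^(1/0.71) ≈ 7.8746.
Output: y_gold = k_gold^0.29 = 7.8746^0.29 ≈ 1.8193.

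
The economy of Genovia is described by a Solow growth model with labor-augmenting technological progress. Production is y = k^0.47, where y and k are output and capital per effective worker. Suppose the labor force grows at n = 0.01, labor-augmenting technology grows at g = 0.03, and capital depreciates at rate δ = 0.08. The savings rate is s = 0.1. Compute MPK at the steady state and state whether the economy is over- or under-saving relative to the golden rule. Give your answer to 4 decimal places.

under-saving; MPK ≈ 0.5640

Capital per effective worker breaks even when investment replaces (n + g + δ)·k; here n + g + δ = 0.12.
Steady-state k*: s·k^0.47 = 0.12·k gives k* = (0.1/0.12)^(1/0.53) ≈ 0.7089.
MPK = 0.47·0.7089^(-0.53) ≈ 0.5640.
MPK > n+g+δ = 0.12, so the economy is dynamically efficient (under-saving).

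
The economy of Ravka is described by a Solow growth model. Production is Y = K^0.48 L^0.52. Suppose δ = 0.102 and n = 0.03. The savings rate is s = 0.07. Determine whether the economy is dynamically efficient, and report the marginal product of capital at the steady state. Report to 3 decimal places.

Capital per worker breaks even when investment replaces (n + δ)·k; here n + δ = 0.132.
Steady-state k*: s·k^0.48 = 0.132·k gives k* = (0.07/0.132)^(1/0.52) ≈ 0.2953.
MPK = 0.48·0.2953^(-0.52) ≈ 0.9051.
MPK > n+δ = 0.132, so the economy is dynamically efficient (under-saving).

dynamically efficient; MPK ≈ 0.905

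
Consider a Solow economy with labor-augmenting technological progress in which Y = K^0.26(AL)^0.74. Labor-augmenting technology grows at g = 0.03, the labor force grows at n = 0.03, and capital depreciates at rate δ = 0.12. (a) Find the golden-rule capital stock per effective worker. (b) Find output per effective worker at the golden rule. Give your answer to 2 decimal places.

Capital per effective worker breaks even when investment replaces (n + g + δ)·k; here n + g + δ = 0.18.
Maximizing c = f(k) − (n+g+δ)·k gives f'(k) = n+g+δ, i.e. 0.26·k^(0.26−1) = 0.18, so k_gold = (0.26/0.18)^(1/0.74) ≈ 1.6437.
y_gold = 1.6437^0.26 ≈ 1.1379.

(a) k_gold ≈ 1.64; (b) y_gold ≈ 1.14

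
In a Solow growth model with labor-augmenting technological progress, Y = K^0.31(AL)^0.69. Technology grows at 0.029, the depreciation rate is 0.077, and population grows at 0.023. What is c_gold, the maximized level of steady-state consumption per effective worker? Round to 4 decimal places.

c_gold ≈ 1.0231

Capital per effective worker breaks even when investment replaces (n + g + δ)·k; here n + g + δ = 0.129.
Golden rule sets MPK = n+g+δ: 0.31·k^(0.31−1) = 0.129, so k_gold = (0.31/0.129)^(1/0.69) ≈ 3.5632.
y_gold = 3.5632^0.31 ≈ 1.4828.
c_gold = y_gold − (n+g+δ)·k_gold = 1.4828 − 0.129·3.5632 ≈ 1.0231.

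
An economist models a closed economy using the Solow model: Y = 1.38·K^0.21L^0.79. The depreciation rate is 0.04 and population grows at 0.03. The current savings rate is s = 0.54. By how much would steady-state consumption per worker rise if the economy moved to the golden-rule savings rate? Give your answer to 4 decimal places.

Δc ≈ 0.4001

n + δ = 0.03 + 0.04 = 0.07.
Current steady state (s = 0.54): k* = (0.54·1.38/0.07)^(1/0.79) ≈ 19.9628, y* = 1.38·19.9628^0.21 ≈ 2.5878, c* = (1−0.54)·2.5878 ≈ 1.1904.
At the golden rule the marginal product of capital equals n+δ: 0.21·1.38·k^(0.21−1) = 0.07. Solving, k_gold = (0.21·1.38/0.07)^(1/0.79) ≈ 6.0397.
y_gold = 1.38·6.0397^0.21 ≈ 2.0132, c_gold = y_gold − 0.07·k_gold ≈ 1.5904.
Gain: Δc = 1.5904 − 1.1904 ≈ 0.4001.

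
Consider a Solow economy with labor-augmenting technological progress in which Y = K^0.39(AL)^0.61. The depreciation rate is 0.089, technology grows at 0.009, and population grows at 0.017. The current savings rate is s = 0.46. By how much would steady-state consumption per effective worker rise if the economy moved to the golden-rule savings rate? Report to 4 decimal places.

Capital per effective worker breaks even when investment replaces (n + g + δ)·k; here n + g + δ = 0.115.
Current steady state (s = 0.46): k* = (0.46/0.115)^(1/0.61) ≈ 9.7047, y* = 9.7047^0.39 ≈ 2.4262, c* = (1−0.46)·2.4262 ≈ 1.3101.
Maximizing c = f(k) − (n+g+δ)·k gives f'(k) = n+g+δ, i.e. 0.39·k^(0.39−1) = 0.115, so k_gold = (0.39/0.115)^(1/0.61) ≈ 7.4038.
y_gold = 7.4038^0.39 ≈ 2.1832, c_gold = y_gold − 0.115·k_gold ≈ 1.3317.
Gain: Δc = 1.3317 − 1.3101 ≈ 0.0216.

Δc ≈ 0.0216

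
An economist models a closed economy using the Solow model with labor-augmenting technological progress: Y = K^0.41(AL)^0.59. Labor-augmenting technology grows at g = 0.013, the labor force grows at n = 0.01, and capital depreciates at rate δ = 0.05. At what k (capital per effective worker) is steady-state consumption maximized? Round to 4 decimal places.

k_gold ≈ 18.6326

Break-even investment rate: n + g + δ = 0.01 + 0.013 + 0.05 = 0.073.
Setting f'(k) = n+g+δ gives 0.41·k^(0.41−1) = 0.073, hence k_gold = (0.41/0.073)^(1/0.59) ≈ 18.6326.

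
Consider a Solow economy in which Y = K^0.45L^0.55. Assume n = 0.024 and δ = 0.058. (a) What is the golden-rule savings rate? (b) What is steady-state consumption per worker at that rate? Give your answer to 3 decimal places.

Capital per worker breaks even when investment replaces (n + δ)·k; here n + δ = 0.082.
For Cobb-Douglas, s_gold equals capital's share: s_gold = 0.45.
Setting f'(k) = n+δ gives 0.45·k^(0.45−1) = 0.082, hence k_gold = (0.45/0.082)^(1/0.55) ≈ 22.0984.
y_gold = 22.0984^0.45 ≈ 4.0268; c_gold = (1−0.45)·y_gold ≈ 2.2148.

(a) s_gold = 0.450; (b) c_gold ≈ 2.215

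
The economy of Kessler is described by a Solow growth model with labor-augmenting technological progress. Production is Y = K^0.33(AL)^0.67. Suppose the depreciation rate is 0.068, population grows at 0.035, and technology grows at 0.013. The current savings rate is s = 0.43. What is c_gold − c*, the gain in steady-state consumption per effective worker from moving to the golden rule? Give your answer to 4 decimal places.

n + g + δ = 0.035 + 0.013 + 0.068 = 0.116.
Current steady state (s = 0.43): k* = (0.43/0.116)^(1/0.67) ≈ 7.0676, y* = 7.0676^0.33 ≈ 1.9066, c* = (1−0.43)·1.9066 ≈ 1.0868.
At the golden rule the marginal product of capital equals n+g+δ: 0.33·k^(0.33−1) = 0.116. Solving, k_gold = (0.33/0.116)^(1/0.67) ≈ 4.7610.
y_gold = 4.7610^0.33 ≈ 1.6736, c_gold = y_gold − 0.116·k_gold ≈ 1.1213.
Gain: Δc = 1.1213 − 1.0868 ≈ 0.0345.

Δc ≈ 0.0345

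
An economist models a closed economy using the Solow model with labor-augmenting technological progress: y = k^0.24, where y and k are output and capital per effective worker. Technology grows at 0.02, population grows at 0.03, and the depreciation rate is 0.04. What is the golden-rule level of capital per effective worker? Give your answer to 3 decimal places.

Capital per effective worker breaks even when investment replaces (n + g + δ)·k; here n + g + δ = 0.09.
Golden rule sets MPK = n+g+δ: 0.24·k^(0.24−1) = 0.09, so k_gold = (0.24/0.09)^(1/0.76) ≈ 3.6348.

k_gold ≈ 3.635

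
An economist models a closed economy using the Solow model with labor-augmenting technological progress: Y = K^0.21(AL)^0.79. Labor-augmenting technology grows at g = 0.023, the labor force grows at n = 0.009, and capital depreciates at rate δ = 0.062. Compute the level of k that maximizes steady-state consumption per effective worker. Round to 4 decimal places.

k_gold ≈ 2.7662

The effective depreciation rate is n + g + δ = 0.009 + 0.023 + 0.062 = 0.094.
At the golden rule the marginal product of capital equals n+g+δ: 0.21·k^(0.21−1) = 0.094. Solving, k_gold = (0.21/0.094)^(1/0.79) ≈ 2.7662.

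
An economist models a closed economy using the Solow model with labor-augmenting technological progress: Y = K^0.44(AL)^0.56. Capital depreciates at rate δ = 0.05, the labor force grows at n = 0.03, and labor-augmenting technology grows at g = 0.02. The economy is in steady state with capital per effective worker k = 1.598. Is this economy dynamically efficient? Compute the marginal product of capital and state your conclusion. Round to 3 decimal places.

dynamically efficient; MPK ≈ 0.338

Break-even investment rate: n + g + δ = 0.03 + 0.02 + 0.05 = 0.1.
MPK = 0.44·k^(0.44−1) = 0.44·1.598^(-0.56) ≈ 0.3384.
MPK > 0.1, so the economy is dynamically efficient (under-saving).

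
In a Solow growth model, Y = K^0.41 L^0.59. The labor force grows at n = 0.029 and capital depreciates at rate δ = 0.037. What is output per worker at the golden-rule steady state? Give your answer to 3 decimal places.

y_gold ≈ 3.558

Break-even investment rate: n + δ = 0.029 + 0.037 = 0.066.
Golden rule sets MPK = n+δ: 0.41·k^(0.41−1) = 0.066, so k_gold = (0.41/0.066)^(1/0.59) ≈ 22.1042.
Output: y_gold = k_gold^0.41 = 22.1042^0.41 ≈ 3.5582.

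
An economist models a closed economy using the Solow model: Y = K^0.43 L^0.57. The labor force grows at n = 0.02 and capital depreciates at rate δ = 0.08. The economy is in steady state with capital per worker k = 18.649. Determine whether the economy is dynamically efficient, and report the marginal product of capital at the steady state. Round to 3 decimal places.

n + δ = 0.02 + 0.08 = 0.1.
MPK = 0.43·k^(0.43−1) = 0.43·18.649^(-0.57) ≈ 0.0811.
MPK < 0.1, so the economy is dynamically inefficient (over-saving).

dynamically inefficient; MPK ≈ 0.081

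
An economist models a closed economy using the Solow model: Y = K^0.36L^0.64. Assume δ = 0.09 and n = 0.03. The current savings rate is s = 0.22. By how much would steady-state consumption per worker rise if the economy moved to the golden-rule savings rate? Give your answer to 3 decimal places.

Δc ≈ 0.090

n + δ = 0.03 + 0.09 = 0.12.
Current steady state (s = 0.22): k* = (0.22/0.12)^(1/0.64) ≈ 2.5782, y* = 2.5782^0.36 ≈ 1.4063, c* = (1−0.22)·1.4063 ≈ 1.0969.
Maximizing c = f(k) − (n+δ)·k gives f'(k) = n+δ, i.e. 0.36·k^(0.36−1) = 0.12, so k_gold = (0.36/0.12)^(1/0.64) ≈ 5.5655.
y_gold = 5.5655^0.36 ≈ 1.8552, c_gold = y_gold − 0.12·k_gold ≈ 1.1873.
Gain: Δc = 1.1873 − 1.0969 ≈ 0.0904.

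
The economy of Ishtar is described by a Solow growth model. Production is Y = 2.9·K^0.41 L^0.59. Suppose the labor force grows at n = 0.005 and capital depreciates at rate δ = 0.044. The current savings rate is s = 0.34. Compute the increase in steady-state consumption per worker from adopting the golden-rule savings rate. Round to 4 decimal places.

Δc ≈ 0.2796

Break-even investment rate: n + δ = 0.005 + 0.044 = 0.049.
Current steady state (s = 0.34): k* = (0.34·2.9/0.049)^(1/0.59) ≈ 162.0424, y* = 2.9·162.0424^0.41 ≈ 23.3532, c* = (1−0.34)·23.3532 ≈ 15.4131.
Golden rule sets MPK = n+δ: 0.41·2.9·k^(0.41−1) = 0.049, so k_gold = (0.41·2.9/0.049)^(1/0.59) ≈ 222.5530.
y_gold = 2.9·222.5530^0.41 ≈ 26.5978, c_gold = y_gold − 0.049·k_gold ≈ 15.6927.
Gain: Δc = 15.6927 − 15.4131 ≈ 0.2796.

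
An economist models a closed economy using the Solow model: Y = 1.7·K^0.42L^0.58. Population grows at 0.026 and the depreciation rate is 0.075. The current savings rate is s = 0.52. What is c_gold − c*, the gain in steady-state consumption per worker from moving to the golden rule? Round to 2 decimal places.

Break-even investment rate: n + δ = 0.026 + 0.075 = 0.101.
Current steady state (s = 0.52): k* = (0.52·1.7/0.101)^(1/0.58) ≈ 42.1079, y* = 1.7·42.1079^0.42 ≈ 8.1787, c* = (1−0.52)·8.1787 ≈ 3.9258.
Golden rule sets MPK = n+δ: 0.42·1.7·k^(0.42−1) = 0.101, so k_gold = (0.42·1.7/0.101)^(1/0.58) ≈ 29.1369.
y_gold = 1.7·29.1369^0.42 ≈ 7.0067, c_gold = y_gold − 0.101·k_gold ≈ 4.0639.
Gain: Δc = 4.0639 − 3.9258 ≈ 0.1381.

Δc ≈ 0.14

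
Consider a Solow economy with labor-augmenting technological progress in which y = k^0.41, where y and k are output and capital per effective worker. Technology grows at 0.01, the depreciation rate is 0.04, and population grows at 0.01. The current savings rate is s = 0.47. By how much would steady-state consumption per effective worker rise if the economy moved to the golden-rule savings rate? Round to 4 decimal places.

Δc ≈ 0.0275

Capital per effective worker breaks even when investment replaces (n + g + δ)·k; here n + g + δ = 0.06.
Current steady state (s = 0.47): k* = (0.47/0.06)^(1/0.59) ≈ 32.7464, y* = 32.7464^0.41 ≈ 4.1804, c* = (1−0.47)·4.1804 ≈ 2.2156.
Golden rule sets MPK = n+g+δ: 0.41·k^(0.41−1) = 0.06, so k_gold = (0.41/0.06)^(1/0.59) ≈ 25.9795.
y_gold = 25.9795^0.41 ≈ 3.8019, c_gold = y_gold − 0.06·k_gold ≈ 2.2431.
Gain: Δc = 2.2431 − 2.2156 ≈ 0.0275.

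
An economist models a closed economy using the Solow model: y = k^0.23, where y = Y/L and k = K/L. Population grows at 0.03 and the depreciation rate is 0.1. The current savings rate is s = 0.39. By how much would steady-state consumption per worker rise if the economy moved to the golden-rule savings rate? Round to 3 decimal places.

Δc ≈ 0.066

The effective depreciation rate is n + δ = 0.03 + 0.1 = 0.13.
Current steady state (s = 0.39): k* = (0.39/0.13)^(1/0.77) ≈ 4.1652, y* = 4.1652^0.23 ≈ 1.3884, c* = (1−0.39)·1.3884 ≈ 0.8469.
Golden rule sets MPK = n+δ: 0.23·k^(0.23−1) = 0.13, so k_gold = (0.23/0.13)^(1/0.77) ≈ 2.0980.
y_gold = 2.0980^0.23 ≈ 1.1858, c_gold = y_gold − 0.13·k_gold ≈ 0.9131.
Gain: Δc = 0.9131 − 0.8469 ≈ 0.0661.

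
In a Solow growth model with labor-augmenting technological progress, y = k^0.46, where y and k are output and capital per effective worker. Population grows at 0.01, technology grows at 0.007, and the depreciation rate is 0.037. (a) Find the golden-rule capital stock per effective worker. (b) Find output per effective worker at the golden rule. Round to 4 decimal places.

The effective depreciation rate is n + g + δ = 0.01 + 0.007 + 0.037 = 0.054.
Setting f'(k) = n+g+δ gives 0.46·k^(0.46−1) = 0.054, hence k_gold = (0.46/0.054)^(1/0.54) ≈ 52.8319.
y_gold = 52.8319^0.46 ≈ 6.2020.

(a) k_gold ≈ 52.8319; (b) y_gold ≈ 6.2020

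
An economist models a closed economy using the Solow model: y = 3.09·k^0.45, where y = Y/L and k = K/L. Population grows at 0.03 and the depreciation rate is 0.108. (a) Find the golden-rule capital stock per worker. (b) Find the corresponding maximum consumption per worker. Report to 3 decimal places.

(a) k_gold ≈ 66.706; (b) c_gold ≈ 11.251

Capital per worker breaks even when investment replaces (n + δ)·k; here n + δ = 0.138.
Setting f'(k) = n+δ gives 0.45·3.09·k^(0.45−1) = 0.138, hence k_gold = (0.45·3.09/0.138)^(1/0.55) ≈ 66.7063.
y_gold = 3.09·66.7063^0.45 ≈ 20.4566; c_gold = y_gold − 0.138·k_gold ≈ 11.2511.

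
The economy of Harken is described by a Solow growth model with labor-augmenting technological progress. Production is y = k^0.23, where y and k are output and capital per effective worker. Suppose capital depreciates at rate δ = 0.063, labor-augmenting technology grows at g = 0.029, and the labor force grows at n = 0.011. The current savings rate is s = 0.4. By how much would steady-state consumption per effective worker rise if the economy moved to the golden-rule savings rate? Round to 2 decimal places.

Δc ≈ 0.08

The effective depreciation rate is n + g + δ = 0.011 + 0.029 + 0.063 = 0.103.
Current steady state (s = 0.4): k* = (0.4/0.103)^(1/0.77) ≈ 5.8240, y* = 5.8240^0.23 ≈ 1.4997, c* = (1−0.4)·1.4997 ≈ 0.8998.
Maximizing c = f(k) − (n+g+δ)·k gives f'(k) = n+g+δ, i.e. 0.23·k^(0.23−1) = 0.103, so k_gold = (0.23/0.103)^(1/0.77) ≈ 2.8386.
y_gold = 2.8386^0.23 ≈ 1.2712, c_gold = y_gold − 0.103·k_gold ≈ 0.9788.
Gain: Δc = 0.9788 − 0.8998 ≈ 0.0790.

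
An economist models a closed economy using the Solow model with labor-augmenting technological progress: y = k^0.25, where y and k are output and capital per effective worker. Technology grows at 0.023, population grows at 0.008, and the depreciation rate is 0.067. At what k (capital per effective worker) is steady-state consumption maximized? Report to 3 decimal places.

k_gold ≈ 3.486

The effective depreciation rate is n + g + δ = 0.008 + 0.023 + 0.067 = 0.098.
Golden rule sets MPK = n+g+δ: 0.25·k^(0.25−1) = 0.098, so k_gold = (0.25/0.098)^(1/0.75) ≈ 3.4857.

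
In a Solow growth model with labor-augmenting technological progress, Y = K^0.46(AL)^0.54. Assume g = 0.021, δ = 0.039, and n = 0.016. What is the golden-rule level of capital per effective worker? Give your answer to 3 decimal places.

k_gold ≈ 28.057

The effective depreciation rate is n + g + δ = 0.016 + 0.021 + 0.039 = 0.076.
At the golden rule the marginal product of capital equals n+g+δ: 0.46·k^(0.46−1) = 0.076. Solving, k_gold = (0.46/0.076)^(1/0.54) ≈ 28.0572.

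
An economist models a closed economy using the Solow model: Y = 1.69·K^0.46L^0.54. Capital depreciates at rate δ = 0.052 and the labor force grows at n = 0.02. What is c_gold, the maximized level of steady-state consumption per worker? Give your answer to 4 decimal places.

The effective depreciation rate is n + δ = 0.02 + 0.052 = 0.072.
At the golden rule the marginal product of capital equals n+δ: 0.46·1.69·k^(0.46−1) = 0.072. Solving, k_gold = (0.46·1.69/0.072)^(1/0.54) ≈ 81.9485.
y_gold = 1.69·81.9485^0.46 ≈ 12.8267.
c_gold = y_gold − (n+δ)·k_gold = 12.8267 − 0.072·81.9485 ≈ 6.9264.

c_gold ≈ 6.9264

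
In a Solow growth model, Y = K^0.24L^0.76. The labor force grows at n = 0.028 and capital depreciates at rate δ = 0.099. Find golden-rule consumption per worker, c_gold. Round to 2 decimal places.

Capital per worker breaks even when investment replaces (n + δ)·k; here n + δ = 0.127.
Setting f'(k) = n+δ gives 0.24·k^(0.24−1) = 0.127, hence k_gold = (0.24/0.127)^(1/0.76) ≈ 2.3104.
y_gold = 2.3104^0.24 ≈ 1.2226.
c_gold = y_gold − (n+δ)·k_gold = 1.2226 − 0.127·2.3104 ≈ 0.9292.

c_gold ≈ 0.93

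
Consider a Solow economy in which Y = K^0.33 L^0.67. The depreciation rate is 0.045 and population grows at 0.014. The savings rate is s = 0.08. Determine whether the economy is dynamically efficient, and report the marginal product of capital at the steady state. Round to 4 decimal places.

dynamically efficient; MPK ≈ 0.2434

n + δ = 0.014 + 0.045 = 0.059.
Steady-state k*: s·k^0.33 = 0.059·k gives k* = (0.08/0.059)^(1/0.67) ≈ 1.5753.
MPK = 0.33·1.5753^(-0.67) ≈ 0.2434.
MPK > n+δ = 0.059, so the economy is dynamically efficient (under-saving).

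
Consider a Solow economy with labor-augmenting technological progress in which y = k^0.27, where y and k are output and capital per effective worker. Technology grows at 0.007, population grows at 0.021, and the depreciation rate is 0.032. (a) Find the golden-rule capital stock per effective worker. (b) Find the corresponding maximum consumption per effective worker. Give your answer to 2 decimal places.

Capital per effective worker breaks even when investment replaces (n + g + δ)·k; here n + g + δ = 0.06.
Setting f'(k) = n+g+δ gives 0.27·k^(0.27−1) = 0.06, hence k_gold = (0.27/0.06)^(1/0.73) ≈ 7.8490.
y_gold = 7.8490^0.27 ≈ 1.7442; c_gold = y_gold − 0.06·k_gold ≈ 1.2733.

(a) k_gold ≈ 7.85; (b) c_gold ≈ 1.27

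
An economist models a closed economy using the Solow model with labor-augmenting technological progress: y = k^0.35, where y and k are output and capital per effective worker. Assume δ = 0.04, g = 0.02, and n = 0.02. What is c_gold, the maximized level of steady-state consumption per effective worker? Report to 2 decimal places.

Capital per effective worker breaks even when investment replaces (n + g + δ)·k; here n + g + δ = 0.08.
Setting f'(k) = n+g+δ gives 0.35·k^(0.35−1) = 0.08, hence k_gold = (0.35/0.08)^(1/0.65) ≈ 9.6855.
y_gold = 9.6855^0.35 ≈ 2.2138.
c_gold = y_gold − (n+g+δ)·k_gold = 2.2138 − 0.08·9.6855 ≈ 1.4390.

c_gold ≈ 1.44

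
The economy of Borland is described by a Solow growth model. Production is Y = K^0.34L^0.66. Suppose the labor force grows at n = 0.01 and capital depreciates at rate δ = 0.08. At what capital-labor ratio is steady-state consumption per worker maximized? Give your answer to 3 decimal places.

k_gold ≈ 7.492

Break-even investment rate: n + δ = 0.01 + 0.08 = 0.09.
Setting f'(k) = n+δ gives 0.34·k^(0.34−1) = 0.09, hence k_gold = (0.34/0.09)^(1/0.66) ≈ 7.4920.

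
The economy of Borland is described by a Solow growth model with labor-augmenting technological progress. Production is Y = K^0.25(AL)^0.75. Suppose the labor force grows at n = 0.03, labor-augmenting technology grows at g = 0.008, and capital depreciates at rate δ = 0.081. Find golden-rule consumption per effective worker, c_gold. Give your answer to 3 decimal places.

n + g + δ = 0.03 + 0.008 + 0.081 = 0.119.
At the golden rule the marginal product of capital equals n+g+δ: 0.25·k^(0.25−1) = 0.119. Solving, k_gold = (0.25/0.119)^(1/0.75) ≈ 2.6907.
y_gold = 2.6907^0.25 ≈ 1.2807.
c_gold = y_gold − (n+g+δ)·k_gold = 1.2807 − 0.119·2.6907 ≈ 0.9606.

c_gold ≈ 0.961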